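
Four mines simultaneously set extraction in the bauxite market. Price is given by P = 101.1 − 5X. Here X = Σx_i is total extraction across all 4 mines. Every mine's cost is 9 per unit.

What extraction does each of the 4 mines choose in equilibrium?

A representative mine's profit is π_i = x_i(101.1 − 5X) − 9x_i, with X = x_i + Σ_{j≠i} x_j.
First-order condition: 92.1 − 10x_i − 5Σ_{j≠i} x_j = 0.
In a symmetric equilibrium every mine chooses the same x, so Σ_{j≠i} x_j = 3x. The condition becomes 92.1 − 25x = 0, giving x = 92.1/25 = 3.684.

3.684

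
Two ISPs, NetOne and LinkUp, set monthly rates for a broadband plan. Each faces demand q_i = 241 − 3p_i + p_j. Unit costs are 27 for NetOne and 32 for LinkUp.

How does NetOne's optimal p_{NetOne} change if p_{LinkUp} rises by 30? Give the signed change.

NetOne's profit: π = (p_{NetOne} − 27)(241 − 3p_{NetOne} + p_{LinkUp}).
∂π/∂p_{NetOne} = 322 − 6p_{NetOne} + p_{LinkUp} = 0 ⇒ p_{NetOne} = 161/3 + (1/6)p_{LinkUp}.
The reaction-function slope is 1/6, so a 30-unit rise in p_{LinkUp} moves p_{NetOne} by 1/6 × 30 = 5. NetOne's best response rises — the actions are strategic complements.

5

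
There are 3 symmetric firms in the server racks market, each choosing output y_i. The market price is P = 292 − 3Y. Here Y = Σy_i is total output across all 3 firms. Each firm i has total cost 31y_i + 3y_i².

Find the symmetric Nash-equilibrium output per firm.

14.5

A representative firm's profit is π_i = y_i(292 − 3Y) − 31y_i − 3y_i², with Y = y_i + Σ_{j≠i} y_j.
First-order condition: 261 − 12y_i − 3Σ_{j≠i} y_j = 0.
In a symmetric equilibrium every firm chooses the same y, so Σ_{j≠i} y_j = 2y. The condition becomes 261 − 18y = 0, giving y = 261/18 = 14.5.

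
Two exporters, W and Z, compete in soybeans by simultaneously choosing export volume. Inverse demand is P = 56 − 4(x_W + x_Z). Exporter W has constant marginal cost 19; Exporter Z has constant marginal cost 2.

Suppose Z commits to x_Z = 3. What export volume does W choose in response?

3.125

Exporter W's profit: π = x_W(56 − 4(x_W + x_Z)) − 19x_W.
∂π/∂x_W = 37 − 8x_W − 4x_Z = 0, so x_W = 4.625 − 0.5x_Z.
At x_Z = 3: x_W = 4.625 − 0.5·3 = 3.125.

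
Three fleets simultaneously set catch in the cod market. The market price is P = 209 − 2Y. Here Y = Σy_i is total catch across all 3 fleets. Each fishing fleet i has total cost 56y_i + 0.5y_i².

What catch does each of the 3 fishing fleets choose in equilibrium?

17

A representative fishing fleet's profit is π_i = y_i(209 − 2Y) − 56y_i − 0.5y_i², with Y = y_i + Σ_{j≠i} y_j.
First-order condition: 153 − 5y_i − 2Σ_{j≠i} y_j = 0.
With identical fishing fleets, set every y_j = y: then 153 − 5y − 4y = 0, i.e. y = 153/9 = 17.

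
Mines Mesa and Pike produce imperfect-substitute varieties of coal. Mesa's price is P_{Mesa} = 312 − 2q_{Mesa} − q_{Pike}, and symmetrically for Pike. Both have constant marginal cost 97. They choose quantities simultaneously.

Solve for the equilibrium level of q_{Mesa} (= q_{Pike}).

43

Mine Mesa's profit: π = q_{Mesa}(312 − 2q_{Mesa} − q_{Pike}) − 97q_{Mesa}.
∂π/∂q_{Mesa} = 215 − 4q_{Mesa} − q_{Pike} = 0 ⇒ q_{Mesa} = 53.75 − 0.25q_{Pike}.
Setting q_{Mesa} = q_{Pike} in the reaction function: q_{Mesa} = 53.75 − 0.25q_{Mesa}, so q_{Mesa} = 53.75 / 1.25 = 43.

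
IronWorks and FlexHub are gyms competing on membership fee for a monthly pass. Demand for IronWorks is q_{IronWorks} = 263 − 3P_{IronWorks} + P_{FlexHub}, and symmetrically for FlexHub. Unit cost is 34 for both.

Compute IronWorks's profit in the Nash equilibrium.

4563

IronWorks's profit: π = (P_{IronWorks} − 34)(263 − 3P_{IronWorks} + P_{FlexHub}).
∂π/∂P_{IronWorks} = 365 − 6P_{IronWorks} + P_{FlexHub} = 0 ⇒ P_{IronWorks} = 365/6 + (1/6)P_{FlexHub}.
By symmetry P_{FlexHub} = P_{IronWorks}; substituting into the reaction function, (5/6)P_{IronWorks} = 365/6 and P_{IronWorks} = 73.
q_{IronWorks} = 263 − 3·73 + 73 = 117.
Profit = (73 − 34)·117 = 4563.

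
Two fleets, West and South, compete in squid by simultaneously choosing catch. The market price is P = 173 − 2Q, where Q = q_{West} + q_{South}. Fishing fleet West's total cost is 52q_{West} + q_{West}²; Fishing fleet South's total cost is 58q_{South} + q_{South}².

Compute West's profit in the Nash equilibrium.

Fishing fleet West's profit: π = q_{West}(173 − 2(q_{West} + q_{South})) − 52q_{West} − q_{West}².
∂π/∂q_{West} = 121 − 6q_{West} − 2q_{South} = 0, so q_{West} = 121/6 − (1/3)q_{South}.
By the same steps for South: q_{South} = 115/6 − (1/3)q_{West}.
Solving the two reaction functions simultaneously: (1 − (−1/3)(−1/3))q_{West} = 121/6 − (1/3)·(115/6), so (8/9)q_{West} = 124/9 and q_{West} = 15.5.
Then q_{South} = 115/6 − (1/3)·15.5 = 14.
Price P = 173 − 2·29.5 = 114.
West's profit: (114 − 52)·15.5 − (15.5)² = 720.75.

720.75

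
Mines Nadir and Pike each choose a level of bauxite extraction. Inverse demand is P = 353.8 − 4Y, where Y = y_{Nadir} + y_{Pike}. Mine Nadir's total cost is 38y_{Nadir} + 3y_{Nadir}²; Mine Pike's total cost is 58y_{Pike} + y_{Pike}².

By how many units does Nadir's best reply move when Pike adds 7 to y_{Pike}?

Mine Nadir's profit: π = y_{Nadir}(353.8 − 4(y_{Nadir} + y_{Pike})) − 38y_{Nadir} − 3y_{Nadir}².
∂π/∂y_{Nadir} = 315.8 − 14y_{Nadir} − 4y_{Pike} = 0, so y_{Nadir} = 1579/70 − (2/7)y_{Pike}.
The reaction-function slope is −2/7, so a 7-unit rise in y_{Pike} moves y_{Nadir} by −2/7 × 7 = −2. Nadir's best response falls — the actions are strategic substitutes.

-2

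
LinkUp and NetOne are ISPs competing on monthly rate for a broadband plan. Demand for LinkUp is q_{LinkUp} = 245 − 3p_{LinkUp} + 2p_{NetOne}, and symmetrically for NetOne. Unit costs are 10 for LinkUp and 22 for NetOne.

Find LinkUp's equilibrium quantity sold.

183

LinkUp's profit: π = (p_{LinkUp} − 10)(245 − 3p_{LinkUp} + 2p_{NetOne}).
∂π/∂p_{LinkUp} = 275 − 6p_{LinkUp} + 2p_{NetOne} = 0 ⇒ p_{LinkUp} = 275/6 + (1/3)p_{NetOne}.
Similarly p_{NetOne} = 311/6 + (1/3)p_{LinkUp}.
Plugging p_{NetOne} into LinkUp's best response: p_{LinkUp} = 275/6 + (1/3)(311/6 + (1/3)p_{LinkUp}) ⇒ (8/9)p_{LinkUp} = 568/9, so p_{LinkUp} = 71.
Then p_{NetOne} = 311/6 + (1/3)·71 = 75.5.
q_{LinkUp} = 245 − 3·71 + 2·75.5 = 183.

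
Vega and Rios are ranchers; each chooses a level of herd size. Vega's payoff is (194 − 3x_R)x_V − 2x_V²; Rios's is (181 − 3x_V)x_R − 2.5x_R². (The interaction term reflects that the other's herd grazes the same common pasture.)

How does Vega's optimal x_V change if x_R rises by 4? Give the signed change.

Expanding Vega's payoff: 194x_V − 3x_Rx_V − 2x_V².
∂π/∂x_V = 194 − 3x_R − 4x_V = 0, so x_V = 48.5 − 0.75x_R.
The reaction-function slope is −0.75, so a 4-unit rise in x_R moves x_V by −0.75 × 4 = −3. Vega's best response falls — the actions are strategic substitutes.

-3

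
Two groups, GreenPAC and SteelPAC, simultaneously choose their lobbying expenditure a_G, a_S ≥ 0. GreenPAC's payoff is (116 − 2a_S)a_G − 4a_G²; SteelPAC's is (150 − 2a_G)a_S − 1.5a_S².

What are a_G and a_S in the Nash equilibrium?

Expanding GreenPAC's payoff: 116a_G − 2a_Sa_G − 4a_G².
∂π/∂a_G = 116 − 2a_S − 8a_G = 0, so a_G = 14.5 − 0.25a_S.
Likewise for SteelPAC: a_S = 50 − (2/3)a_G.
Solving the two reaction functions simultaneously: (1 − (−0.25)(−2/3))a_G = 14.5 − 0.25·50, so (5/6)a_G = 2 and a_G = 2.4.
Then a_S = 50 − (2/3)·2.4 = 48.4.

2.4, 48.4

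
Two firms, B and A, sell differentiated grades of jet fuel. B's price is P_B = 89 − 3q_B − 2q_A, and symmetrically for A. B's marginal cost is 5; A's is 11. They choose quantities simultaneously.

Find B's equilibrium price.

37.625

Firm B's profit: π = q_B(89 − 3q_B − 2q_A) − 5q_B.
∂π/∂q_B = 84 − 6q_B − 2q_A = 0 ⇒ q_B = 14 − (1/3)q_A.
Similarly q_A = 13 − (1/3)q_B.
Substituting the second reaction function into the first: q_B = 14 − (1/3)(13 − (1/3)q_B), which gives (8/9)q_B = 29/3 ⇒ q_B = 10.875.
Then q_A = 13 − (1/3)·10.875 = 9.375.
P_B = 89 − 3·10.875 − 2·9.375 = 37.625.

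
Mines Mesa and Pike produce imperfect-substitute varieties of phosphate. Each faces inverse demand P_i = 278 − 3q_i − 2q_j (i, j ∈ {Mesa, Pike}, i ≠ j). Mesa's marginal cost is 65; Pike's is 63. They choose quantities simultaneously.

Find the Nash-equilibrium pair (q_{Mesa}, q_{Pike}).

Mine Mesa's profit: π = q_{Mesa}(278 − 3q_{Mesa} − 2q_{Pike}) − 65q_{Mesa}.
∂π/∂q_{Mesa} = 213 − 6q_{Mesa} − 2q_{Pike} = 0 ⇒ q_{Mesa} = 35.5 − (1/3)q_{Pike}.
Similarly q_{Pike} = 215/6 − (1/3)q_{Mesa}.
Substituting the second reaction function into the first: q_{Mesa} = 35.5 − (1/3)(215/6 − (1/3)q_{Mesa}), which gives (8/9)q_{Mesa} = 212/9 ⇒ q_{Mesa} = 26.5.
Then q_{Pike} = 215/6 − (1/3)·26.5 = 27.

26.5, 27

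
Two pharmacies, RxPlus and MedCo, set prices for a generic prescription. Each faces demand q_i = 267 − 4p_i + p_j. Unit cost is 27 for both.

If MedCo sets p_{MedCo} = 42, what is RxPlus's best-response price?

52.125

RxPlus's profit: π = (p_{RxPlus} − 27)(267 − 4p_{RxPlus} + p_{MedCo}).
∂π/∂p_{RxPlus} = 375 − 8p_{RxPlus} + p_{MedCo} = 0 ⇒ p_{RxPlus} = 46.875 + 0.125p_{MedCo}.
At p_{MedCo} = 42: p_{RxPlus} = 46.875 + 0.125·42 = 52.125.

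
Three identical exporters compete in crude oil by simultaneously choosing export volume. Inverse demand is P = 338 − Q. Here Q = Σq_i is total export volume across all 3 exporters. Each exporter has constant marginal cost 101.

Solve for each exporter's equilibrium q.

59.25

A representative exporter's profit is π_i = q_i(338 − Q) − 101q_i, with Q = q_i + Σ_{j≠i} q_j.
First-order condition: 237 − 2q_i − Σ_{j≠i} q_j = 0.
With identical exporters, set every q_j = q: then 237 − 2q − 2q = 0, i.e. q = 237/4 = 59.25.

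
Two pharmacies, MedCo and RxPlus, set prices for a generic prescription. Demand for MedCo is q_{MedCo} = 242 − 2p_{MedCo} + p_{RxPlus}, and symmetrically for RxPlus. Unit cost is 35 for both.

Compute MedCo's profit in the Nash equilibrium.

MedCo's profit: π = (p_{MedCo} − 35)(242 − 2p_{MedCo} + p_{RxPlus}).
∂π/∂p_{MedCo} = 312 − 4p_{MedCo} + p_{RxPlus} = 0 ⇒ p_{MedCo} = 78 + 0.25p_{RxPlus}.
By symmetry p_{RxPlus} = p_{MedCo}; substituting into the reaction function, 0.75p_{MedCo} = 78 and p_{MedCo} = 104.
q_{MedCo} = 242 − 2·104 + 104 = 138.
Profit = (104 − 35)·138 = 9522.

9522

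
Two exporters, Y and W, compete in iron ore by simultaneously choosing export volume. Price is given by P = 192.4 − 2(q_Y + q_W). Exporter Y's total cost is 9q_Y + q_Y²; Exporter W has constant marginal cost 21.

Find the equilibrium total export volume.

Exporter Y's profit: π = q_Y(192.4 − 2(q_Y + q_W)) − 9q_Y − q_Y².
∂π/∂q_Y = 183.4 − 6q_Y − 2q_W = 0, so q_Y = 917/30 − (1/3)q_W.
For W: ∂π/∂q_W = 171.4 − 4q_W − 2q_Y = 0 ⇒ q_W = 42.85 − 0.5q_Y.
Substituting the second reaction function into the first: q_Y = 917/30 − (1/3)(42.85 − 0.5q_Y), which gives (5/6)q_Y = 977/60 ⇒ q_Y = 19.54.
Then q_W = 42.85 − 0.5·19.54 = 33.08.
Total export volume: 19.54 + 33.08 = 52.62.

52.62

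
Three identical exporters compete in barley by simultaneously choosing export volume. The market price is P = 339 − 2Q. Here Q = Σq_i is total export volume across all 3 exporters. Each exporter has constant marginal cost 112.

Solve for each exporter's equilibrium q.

28.375

A representative exporter's profit is π_i = q_i(339 − 2Q) − 112q_i, with Q = q_i + Σ_{j≠i} q_j.
First-order condition: 227 − 4q_i − 2Σ_{j≠i} q_j = 0.
Imposing symmetry (q_j = q for all j) turns Σ_{j≠i} q_j into 2q, so 227 = 8q and q = 28.375.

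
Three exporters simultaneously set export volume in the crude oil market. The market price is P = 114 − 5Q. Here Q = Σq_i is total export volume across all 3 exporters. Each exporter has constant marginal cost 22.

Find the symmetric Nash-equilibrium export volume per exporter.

A representative exporter's profit is π_i = q_i(114 − 5Q) − 22q_i, with Q = q_i + Σ_{j≠i} q_j.
First-order condition: 92 − 10q_i − 5Σ_{j≠i} q_j = 0.
In a symmetric equilibrium every exporter chooses the same q, so Σ_{j≠i} q_j = 2q. The condition becomes 92 − 20q = 0, giving q = 92/20 = 4.6.

4.6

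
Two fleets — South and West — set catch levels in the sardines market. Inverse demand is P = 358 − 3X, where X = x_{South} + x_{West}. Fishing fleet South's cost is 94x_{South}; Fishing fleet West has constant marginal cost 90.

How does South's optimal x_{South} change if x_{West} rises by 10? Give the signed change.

-5

Fishing fleet South's profit: π = x_{South}(358 − 3(x_{South} + x_{West})) − 94x_{South}.
∂π/∂x_{South} = 264 − 6x_{South} − 3x_{West} = 0, so x_{South} = 44 − 0.5x_{West}.
The reaction-function slope is −0.5, so a 10-unit rise in x_{West} moves x_{South} by −0.5 × 10 = −5. South's best response falls — the actions are strategic substitutes.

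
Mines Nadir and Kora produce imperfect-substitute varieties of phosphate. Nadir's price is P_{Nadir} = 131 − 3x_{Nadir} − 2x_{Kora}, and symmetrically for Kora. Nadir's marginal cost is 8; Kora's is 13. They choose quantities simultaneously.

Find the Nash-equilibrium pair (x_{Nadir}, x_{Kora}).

15.6875, 14.4375

Mine Nadir's profit: π = x_{Nadir}(131 − 3x_{Nadir} − 2x_{Kora}) − 8x_{Nadir}.
∂π/∂x_{Nadir} = 123 − 6x_{Nadir} − 2x_{Kora} = 0 ⇒ x_{Nadir} = 20.5 − (1/3)x_{Kora}.
Similarly x_{Kora} = 59/3 − (1/3)x_{Nadir}.
Substituting the second reaction function into the first: x_{Nadir} = 20.5 − (1/3)(59/3 − (1/3)x_{Nadir}), which gives (8/9)x_{Nadir} = 251/18 ⇒ x_{Nadir} = 15.6875.
Then x_{Kora} = 59/3 − (1/3)·15.6875 = 14.4375.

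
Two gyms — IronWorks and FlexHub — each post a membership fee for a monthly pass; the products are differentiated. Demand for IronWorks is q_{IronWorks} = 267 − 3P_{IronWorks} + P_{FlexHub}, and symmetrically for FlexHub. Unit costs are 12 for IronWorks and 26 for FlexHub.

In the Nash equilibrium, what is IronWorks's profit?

IronWorks's profit: π = (P_{IronWorks} − 12)(267 − 3P_{IronWorks} + P_{FlexHub}).
∂π/∂P_{IronWorks} = 303 − 6P_{IronWorks} + P_{FlexHub} = 0 ⇒ P_{IronWorks} = 50.5 + (1/6)P_{FlexHub}.
Similarly P_{FlexHub} = 57.5 + (1/6)P_{IronWorks}.
Solving the two reaction functions simultaneously: (1 − (1/6)(1/6))P_{IronWorks} = 50.5 + (1/6)·57.5, so (35/36)P_{IronWorks} = 721/12 and P_{IronWorks} = 61.8.
Then P_{FlexHub} = 57.5 + (1/6)·61.8 = 67.8.
q_{IronWorks} = 267 − 3·61.8 + 67.8 = 149.4.
Profit = (61.8 − 12)·149.4 = 7440.12.

7440.12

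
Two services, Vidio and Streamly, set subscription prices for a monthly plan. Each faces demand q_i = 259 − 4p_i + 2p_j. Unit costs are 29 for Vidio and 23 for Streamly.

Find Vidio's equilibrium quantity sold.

Vidio's profit: π = (p_{Vidio} − 29)(259 − 4p_{Vidio} + 2p_{Streamly}).
∂π/∂p_{Vidio} = 375 − 8p_{Vidio} + 2p_{Streamly} = 0 ⇒ p_{Vidio} = 46.875 + 0.25p_{Streamly}.
Similarly p_{Streamly} = 43.875 + 0.25p_{Vidio}.
Solving the two reaction functions simultaneously: (1 − (0.25)(0.25))p_{Vidio} = 46.875 + 0.25·43.875, so 0.9375p_{Vidio} = 1851/32 and p_{Vidio} = 61.7.
Then p_{Streamly} = 43.875 + 0.25·61.7 = 59.3.
q_{Vidio} = 259 − 4·61.7 + 2·59.3 = 130.8.

130.8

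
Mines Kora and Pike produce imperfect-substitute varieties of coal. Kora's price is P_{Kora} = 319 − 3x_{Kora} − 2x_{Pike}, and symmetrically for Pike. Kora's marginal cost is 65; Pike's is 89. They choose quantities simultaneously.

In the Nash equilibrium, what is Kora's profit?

Mine Kora's profit: π = x_{Kora}(319 − 3x_{Kora} − 2x_{Pike}) − 65x_{Kora}.
∂π/∂x_{Kora} = 254 − 6x_{Kora} − 2x_{Pike} = 0 ⇒ x_{Kora} = 127/3 − (1/3)x_{Pike}.
Similarly x_{Pike} = 115/3 − (1/3)x_{Kora}.
Substituting the second reaction function into the first: x_{Kora} = 127/3 − (1/3)(115/3 − (1/3)x_{Kora}), which gives (8/9)x_{Kora} = 266/9 ⇒ x_{Kora} = 33.25.
Then x_{Pike} = 115/3 − (1/3)·33.25 = 27.25.
P_{Kora} = 319 − 3·33.25 − 2·27.25 = 164.75.
Profit = (164.75 − 65)·33.25 = 3316.6875.

3316.6875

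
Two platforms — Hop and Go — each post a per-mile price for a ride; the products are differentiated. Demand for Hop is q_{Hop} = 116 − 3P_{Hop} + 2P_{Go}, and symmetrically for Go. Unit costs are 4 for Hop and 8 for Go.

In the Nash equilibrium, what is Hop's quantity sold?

86.25

Hop's profit: π = (P_{Hop} − 4)(116 − 3P_{Hop} + 2P_{Go}).
∂π/∂P_{Hop} = 128 − 6P_{Hop} + 2P_{Go} = 0 ⇒ P_{Hop} = 64/3 + (1/3)P_{Go}.
Similarly P_{Go} = 70/3 + (1/3)P_{Hop}.
Solving the two reaction functions simultaneously: (1 − (1/3)(1/3))P_{Hop} = 64/3 + (1/3)·(70/3), so (8/9)P_{Hop} = 262/9 and P_{Hop} = 32.75.
Then P_{Go} = 70/3 + (1/3)·32.75 = 34.25.
q_{Hop} = 116 − 3·32.75 + 2·34.25 = 86.25.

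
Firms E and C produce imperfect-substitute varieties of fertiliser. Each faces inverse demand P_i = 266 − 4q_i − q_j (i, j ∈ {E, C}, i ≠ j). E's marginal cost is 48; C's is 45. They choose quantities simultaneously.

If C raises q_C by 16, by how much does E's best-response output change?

-2

Firm E's profit: π = q_E(266 − 4q_E − q_C) − 48q_E.
∂π/∂q_E = 218 − 8q_E − q_C = 0 ⇒ q_E = 27.25 − 0.125q_C.
The reaction-function slope is −0.125, so a 16-unit rise in q_C moves q_E by −0.125 × 16 = −2. E's best response falls — the actions are strategic substitutes.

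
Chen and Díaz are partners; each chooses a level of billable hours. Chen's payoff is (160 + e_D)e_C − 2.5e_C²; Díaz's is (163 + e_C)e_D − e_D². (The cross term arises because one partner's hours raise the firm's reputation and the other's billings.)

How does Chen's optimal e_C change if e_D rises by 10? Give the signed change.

2

Expanding Chen's payoff: 160e_C + e_De_C − 2.5e_C².
∂π/∂e_C = 160 + e_D − 5e_C = 0, so e_C = 32 + 0.2e_D.
The reaction-function slope is 0.2, so a 10-unit rise in e_D moves e_C by 0.2 × 10 = 2. Chen's best response rises — the actions are strategic complements.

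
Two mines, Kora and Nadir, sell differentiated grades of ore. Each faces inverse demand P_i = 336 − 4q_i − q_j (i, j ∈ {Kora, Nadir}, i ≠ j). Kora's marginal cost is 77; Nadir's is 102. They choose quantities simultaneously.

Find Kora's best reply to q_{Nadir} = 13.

30.75

Mine Kora's profit: π = q_{Kora}(336 − 4q_{Kora} − q_{Nadir}) − 77q_{Kora}.
∂π/∂q_{Kora} = 259 − 8q_{Kora} − q_{Nadir} = 0 ⇒ q_{Kora} = 32.375 − 0.125q_{Nadir}.
At q_{Nadir} = 13: q_{Kora} = 32.375 − 0.125·13 = 30.75.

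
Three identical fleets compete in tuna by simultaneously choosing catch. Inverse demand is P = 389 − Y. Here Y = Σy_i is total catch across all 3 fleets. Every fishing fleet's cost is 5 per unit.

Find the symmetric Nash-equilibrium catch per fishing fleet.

96

A representative fishing fleet's profit is π_i = y_i(389 − Y) − 5y_i, with Y = y_i + Σ_{j≠i} y_j.
First-order condition: 384 − 2y_i − Σ_{j≠i} y_j = 0.
Imposing symmetry (y_j = y for all j) turns Σ_{j≠i} y_j into 2y, so 384 = 4y and y = 96.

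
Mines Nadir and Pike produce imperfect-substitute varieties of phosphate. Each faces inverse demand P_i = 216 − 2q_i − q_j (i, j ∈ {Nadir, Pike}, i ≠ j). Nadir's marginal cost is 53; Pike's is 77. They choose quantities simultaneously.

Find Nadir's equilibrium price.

121.4

Mine Nadir's profit: π = q_{Nadir}(216 − 2q_{Nadir} − q_{Pike}) − 53q_{Nadir}.
∂π/∂q_{Nadir} = 163 − 4q_{Nadir} − q_{Pike} = 0 ⇒ q_{Nadir} = 40.75 − 0.25q_{Pike}.
Similarly q_{Pike} = 34.75 − 0.25q_{Nadir}.
Plugging q_{Pike} into Nadir's best response: q_{Nadir} = 40.75 − 0.25(34.75 − 0.25q_{Nadir}) ⇒ 0.9375q_{Nadir} = 32.0625, so q_{Nadir} = 34.2.
Then q_{Pike} = 34.75 − 0.25·34.2 = 26.2.
P_{Nadir} = 216 − 2·34.2 − 26.2 = 121.4.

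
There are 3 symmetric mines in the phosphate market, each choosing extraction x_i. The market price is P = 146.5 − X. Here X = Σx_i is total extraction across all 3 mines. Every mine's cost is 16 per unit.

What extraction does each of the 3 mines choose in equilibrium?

A representative mine's profit is π_i = x_i(146.5 − X) − 16x_i, with X = x_i + Σ_{j≠i} x_j.
First-order condition: 130.5 − 2x_i − Σ_{j≠i} x_j = 0.
In a symmetric equilibrium every mine chooses the same x, so Σ_{j≠i} x_j = 2x. The condition becomes 130.5 − 4x = 0, giving x = 130.5/4 = 32.625.

32.625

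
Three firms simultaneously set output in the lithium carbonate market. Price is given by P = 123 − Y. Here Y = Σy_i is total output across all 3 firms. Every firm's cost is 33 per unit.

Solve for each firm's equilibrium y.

22.5

A representative firm's profit is π_i = y_i(123 − Y) − 33y_i, with Y = y_i + Σ_{j≠i} y_j.
First-order condition: 90 − 2y_i − Σ_{j≠i} y_j = 0.
Imposing symmetry (y_j = y for all j) turns Σ_{j≠i} y_j into 2y, so 90 = 4y and y = 22.5.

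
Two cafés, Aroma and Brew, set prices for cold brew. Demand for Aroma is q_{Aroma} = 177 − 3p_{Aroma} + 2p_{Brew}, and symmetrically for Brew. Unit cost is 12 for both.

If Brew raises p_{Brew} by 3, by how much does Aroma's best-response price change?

Aroma's profit: π = (p_{Aroma} − 12)(177 − 3p_{Aroma} + 2p_{Brew}).
∂π/∂p_{Aroma} = 213 − 6p_{Aroma} + 2p_{Brew} = 0 ⇒ p_{Aroma} = 35.5 + (1/3)p_{Brew}.
The reaction-function slope is 1/3, so a 3-unit rise in p_{Brew} moves p_{Aroma} by 1/3 × 3 = 1. Aroma's best response rises — the actions are strategic complements.

1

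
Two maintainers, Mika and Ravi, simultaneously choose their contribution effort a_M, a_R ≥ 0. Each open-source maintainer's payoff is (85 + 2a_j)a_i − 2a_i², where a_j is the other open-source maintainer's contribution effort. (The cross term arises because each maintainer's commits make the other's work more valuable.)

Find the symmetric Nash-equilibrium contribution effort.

Mika's payoff is (85 + 2a_R)a_M − 2a_M².
∂π/∂a_M = 85 + 2a_R − 4a_M = 0, so a_M = 21.25 + 0.5a_R.
By symmetry a_R = a_M; substituting into the reaction function, 0.5a_M = 21.25 and a_M = 42.5.

42.5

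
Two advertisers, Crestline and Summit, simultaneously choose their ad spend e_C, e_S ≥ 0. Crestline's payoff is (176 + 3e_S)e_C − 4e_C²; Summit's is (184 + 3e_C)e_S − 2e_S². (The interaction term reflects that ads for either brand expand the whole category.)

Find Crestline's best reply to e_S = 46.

Expanding Crestline's payoff: 176e_C + 3e_Se_C − 4e_C².
∂π/∂e_C = 176 + 3e_S − 8e_C = 0, so e_C = 22 + 0.375e_S.
At e_S = 46: e_C = 22 + 0.375·46 = 39.25.

39.25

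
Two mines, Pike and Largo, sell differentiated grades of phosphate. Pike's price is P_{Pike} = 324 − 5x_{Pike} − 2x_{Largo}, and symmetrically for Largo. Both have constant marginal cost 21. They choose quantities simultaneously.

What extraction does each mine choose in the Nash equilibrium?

Mine Pike's profit: π = x_{Pike}(324 − 5x_{Pike} − 2x_{Largo}) − 21x_{Pike}.
∂π/∂x_{Pike} = 303 − 10x_{Pike} − 2x_{Largo} = 0 ⇒ x_{Pike} = 30.3 − 0.2x_{Largo}.
By symmetry x_{Largo} = x_{Pike}; substituting into the reaction function, 1.2x_{Pike} = 30.3 and x_{Pike} = 25.25.

25.25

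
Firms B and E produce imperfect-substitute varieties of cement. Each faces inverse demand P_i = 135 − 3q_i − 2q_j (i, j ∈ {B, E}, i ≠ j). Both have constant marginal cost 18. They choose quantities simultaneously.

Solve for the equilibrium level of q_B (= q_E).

Firm B's profit: π = q_B(135 − 3q_B − 2q_E) − 18q_B.
∂π/∂q_B = 117 − 6q_B − 2q_E = 0 ⇒ q_B = 19.5 − (1/3)q_E.
The game is symmetric, so in equilibrium q_E = q_B: the reaction function gives (4/3)q_B = 19.5, hence q_B = 14.625.

14.625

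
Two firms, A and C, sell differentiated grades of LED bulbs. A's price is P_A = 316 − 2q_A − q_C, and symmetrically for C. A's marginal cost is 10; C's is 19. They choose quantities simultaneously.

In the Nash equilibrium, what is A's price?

133.6

Firm A's profit: π = q_A(316 − 2q_A − q_C) − 10q_A.
∂π/∂q_A = 306 − 4q_A − q_C = 0 ⇒ q_A = 76.5 − 0.25q_C.
Similarly q_C = 74.25 − 0.25q_A.
Substituting the second reaction function into the first: q_A = 76.5 − 0.25(74.25 − 0.25q_A), which gives 0.9375q_A = 57.9375 ⇒ q_A = 61.8.
Then q_C = 74.25 − 0.25·61.8 = 58.8.
P_A = 316 − 2·61.8 − 58.8 = 133.6.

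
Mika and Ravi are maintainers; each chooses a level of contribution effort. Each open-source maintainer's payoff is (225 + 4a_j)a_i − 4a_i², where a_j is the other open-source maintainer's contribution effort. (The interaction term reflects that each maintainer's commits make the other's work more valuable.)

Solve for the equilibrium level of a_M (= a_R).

56.25

Mika's payoff is (225 + 4a_R)a_M − 4a_M².
∂π/∂a_M = 225 + 4a_R − 8a_M = 0, so a_M = 28.125 + 0.5a_R.
The game is symmetric, so in equilibrium a_R = a_M: the reaction function gives 0.5a_M = 28.125, hence a_M = 56.25.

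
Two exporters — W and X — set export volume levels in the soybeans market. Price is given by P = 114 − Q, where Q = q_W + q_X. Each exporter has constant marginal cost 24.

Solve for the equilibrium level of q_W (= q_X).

Exporter W's profit: π = q_W(114 − (q_W + q_X)) − 24q_W.
∂π/∂q_W = 90 − 2q_W − q_X = 0, so q_W = 45 − 0.5q_X.
Setting q_W = q_X in the reaction function: q_W = 45 − 0.5q_W, so q_W = 45 / 1.5 = 30.

30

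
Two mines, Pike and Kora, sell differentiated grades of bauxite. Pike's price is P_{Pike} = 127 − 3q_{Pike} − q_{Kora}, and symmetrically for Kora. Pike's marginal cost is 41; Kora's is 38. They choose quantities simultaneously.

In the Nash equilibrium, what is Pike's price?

Mine Pike's profit: π = q_{Pike}(127 − 3q_{Pike} − q_{Kora}) − 41q_{Pike}.
∂π/∂q_{Pike} = 86 − 6q_{Pike} − q_{Kora} = 0 ⇒ q_{Pike} = 43/3 − (1/6)q_{Kora}.
Similarly q_{Kora} = 89/6 − (1/6)q_{Pike}.
Substituting the second reaction function into the first: q_{Pike} = 43/3 − (1/6)(89/6 − (1/6)q_{Pike}), which gives (35/36)q_{Pike} = 427/36 ⇒ q_{Pike} = 12.2.
Then q_{Kora} = 89/6 − (1/6)·12.2 = 12.8.
P_{Pike} = 127 − 3·12.2 − 12.8 = 77.6.

77.6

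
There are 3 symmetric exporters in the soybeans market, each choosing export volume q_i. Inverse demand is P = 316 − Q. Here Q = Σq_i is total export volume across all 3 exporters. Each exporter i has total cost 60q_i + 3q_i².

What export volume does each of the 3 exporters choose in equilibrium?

A representative exporter's profit is π_i = q_i(316 − Q) − 60q_i − 3q_i², with Q = q_i + Σ_{j≠i} q_j.
First-order condition: 256 − 8q_i − Σ_{j≠i} q_j = 0.
In a symmetric equilibrium every exporter chooses the same q, so Σ_{j≠i} q_j = 2q. The condition becomes 256 − 10q = 0, giving q = 256/10 = 25.6.

25.6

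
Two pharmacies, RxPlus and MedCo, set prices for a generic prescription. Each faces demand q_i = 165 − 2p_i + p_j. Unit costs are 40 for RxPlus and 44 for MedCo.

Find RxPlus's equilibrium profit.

3561.68

RxPlus's profit: π = (p_{RxPlus} − 40)(165 − 2p_{RxPlus} + p_{MedCo}).
∂π/∂p_{RxPlus} = 245 − 4p_{RxPlus} + p_{MedCo} = 0 ⇒ p_{RxPlus} = 61.25 + 0.25p_{MedCo}.
Similarly p_{MedCo} = 63.25 + 0.25p_{RxPlus}.
Substituting the second reaction function into the first: p_{RxPlus} = 61.25 + 0.25(63.25 + 0.25p_{RxPlus}), which gives 0.9375p_{RxPlus} = 77.0625 ⇒ p_{RxPlus} = 82.2.
Then p_{MedCo} = 63.25 + 0.25·82.2 = 83.8.
q_{RxPlus} = 165 − 2·82.2 + 83.8 = 84.4.
Profit = (82.2 − 40)·84.4 = 3561.68.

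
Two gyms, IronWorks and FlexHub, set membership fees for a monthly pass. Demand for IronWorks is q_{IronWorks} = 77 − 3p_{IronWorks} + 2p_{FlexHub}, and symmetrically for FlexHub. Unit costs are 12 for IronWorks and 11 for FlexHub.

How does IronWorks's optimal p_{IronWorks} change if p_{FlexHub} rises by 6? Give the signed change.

2

IronWorks's profit: π = (p_{IronWorks} − 12)(77 − 3p_{IronWorks} + 2p_{FlexHub}).
∂π/∂p_{IronWorks} = 113 − 6p_{IronWorks} + 2p_{FlexHub} = 0 ⇒ p_{IronWorks} = 113/6 + (1/3)p_{FlexHub}.
The reaction-function slope is 1/3, so a 6-unit rise in p_{FlexHub} moves p_{IronWorks} by 1/3 × 6 = 2. IronWorks's best response rises — the actions are strategic complements.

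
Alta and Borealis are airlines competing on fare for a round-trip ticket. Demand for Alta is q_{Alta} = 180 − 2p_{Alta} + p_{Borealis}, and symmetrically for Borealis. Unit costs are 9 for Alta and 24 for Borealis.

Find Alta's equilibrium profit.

6962

Alta's profit: π = (p_{Alta} − 9)(180 − 2p_{Alta} + p_{Borealis}).
∂π/∂p_{Alta} = 198 − 4p_{Alta} + p_{Borealis} = 0 ⇒ p_{Alta} = 49.5 + 0.25p_{Borealis}.
Similarly p_{Borealis} = 57 + 0.25p_{Alta}.
Plugging p_{Borealis} into Alta's best response: p_{Alta} = 49.5 + 0.25(57 + 0.25p_{Alta}) ⇒ 0.9375p_{Alta} = 63.75, so p_{Alta} = 68.
Then p_{Borealis} = 57 + 0.25·68 = 74.
q_{Alta} = 180 − 2·68 + 74 = 118.
Profit = (68 − 9)·118 = 6962.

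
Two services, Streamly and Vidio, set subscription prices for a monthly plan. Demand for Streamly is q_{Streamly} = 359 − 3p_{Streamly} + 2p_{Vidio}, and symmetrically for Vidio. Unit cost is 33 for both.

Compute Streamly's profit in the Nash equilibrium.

Streamly's profit: π = (p_{Streamly} − 33)(359 − 3p_{Streamly} + 2p_{Vidio}).
∂π/∂p_{Streamly} = 458 − 6p_{Streamly} + 2p_{Vidio} = 0 ⇒ p_{Streamly} = 229/3 + (1/3)p_{Vidio}.
Setting p_{Streamly} = p_{Vidio} in the reaction function: p_{Streamly} = 229/3 + (1/3)p_{Streamly}, so p_{Streamly} = (229/3) / (2/3) = 114.5.
q_{Streamly} = 359 − 3·114.5 + 2·114.5 = 244.5.
Profit = (114.5 − 33)·244.5 = 19926.75.

19926.75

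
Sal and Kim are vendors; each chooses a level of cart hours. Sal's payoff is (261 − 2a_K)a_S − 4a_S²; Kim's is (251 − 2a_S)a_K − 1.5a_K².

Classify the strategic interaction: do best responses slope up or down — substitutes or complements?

Expanding Sal's payoff: 261a_S − 2a_Ka_S − 4a_S².
∂π/∂a_S = 261 − 2a_K − 8a_S = 0, so a_S = 32.625 − 0.25a_K.
The best-response slope da_S/da_K = −0.25 < 0: the reaction function is downward-sloping, so the choices are strategic substitutes.

strategic substitutes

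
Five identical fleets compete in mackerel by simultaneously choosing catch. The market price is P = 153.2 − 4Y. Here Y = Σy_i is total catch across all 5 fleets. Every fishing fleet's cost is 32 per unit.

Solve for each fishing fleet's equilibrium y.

5.05

A representative fishing fleet's profit is π_i = y_i(153.2 − 4Y) − 32y_i, with Y = y_i + Σ_{j≠i} y_j.
First-order condition: 121.2 − 8y_i − 4Σ_{j≠i} y_j = 0.
With identical fishing fleets, set every y_j = y: then 121.2 − 8y − 16y = 0, i.e. y = 121.2/24 = 5.05.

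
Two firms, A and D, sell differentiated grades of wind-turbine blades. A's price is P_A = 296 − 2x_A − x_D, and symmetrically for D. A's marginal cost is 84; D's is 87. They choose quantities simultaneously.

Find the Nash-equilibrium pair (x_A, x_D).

Firm A's profit: π = x_A(296 − 2x_A − x_D) − 84x_A.
∂π/∂x_A = 212 − 4x_A − x_D = 0 ⇒ x_A = 53 − 0.25x_D.
Similarly x_D = 52.25 − 0.25x_A.
Plugging x_D into A's best response: x_A = 53 − 0.25(52.25 − 0.25x_A) ⇒ 0.9375x_A = 39.9375, so x_A = 42.6.
Then x_D = 52.25 − 0.25·42.6 = 41.6.

42.6, 41.6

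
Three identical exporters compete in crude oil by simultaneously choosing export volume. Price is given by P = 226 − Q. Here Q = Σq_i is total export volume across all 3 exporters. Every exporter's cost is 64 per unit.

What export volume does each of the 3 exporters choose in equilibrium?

A representative exporter's profit is π_i = q_i(226 − Q) − 64q_i, with Q = q_i + Σ_{j≠i} q_j.
First-order condition: 162 − 2q_i − Σ_{j≠i} q_j = 0.
Imposing symmetry (q_j = q for all j) turns Σ_{j≠i} q_j into 2q, so 162 = 4q and q = 40.5.

40.5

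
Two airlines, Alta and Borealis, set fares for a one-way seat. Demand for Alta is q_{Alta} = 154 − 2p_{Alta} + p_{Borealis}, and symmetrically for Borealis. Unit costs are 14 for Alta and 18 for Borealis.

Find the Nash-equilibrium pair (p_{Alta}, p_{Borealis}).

Alta's profit: π = (p_{Alta} − 14)(154 − 2p_{Alta} + p_{Borealis}).
∂π/∂p_{Alta} = 182 − 4p_{Alta} + p_{Borealis} = 0 ⇒ p_{Alta} = 45.5 + 0.25p_{Borealis}.
Similarly p_{Borealis} = 47.5 + 0.25p_{Alta}.
Substituting the second reaction function into the first: p_{Alta} = 45.5 + 0.25(47.5 + 0.25p_{Alta}), which gives 0.9375p_{Alta} = 57.375 ⇒ p_{Alta} = 61.2.
Then p_{Borealis} = 47.5 + 0.25·61.2 = 62.8.

61.2, 62.8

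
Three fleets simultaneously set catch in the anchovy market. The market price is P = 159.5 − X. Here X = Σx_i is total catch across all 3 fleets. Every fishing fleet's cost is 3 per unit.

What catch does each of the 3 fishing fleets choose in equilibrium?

A representative fishing fleet's profit is π_i = x_i(159.5 − X) − 3x_i, with X = x_i + Σ_{j≠i} x_j.
First-order condition: 156.5 − 2x_i − Σ_{j≠i} x_j = 0.
With identical fishing fleets, set every x_j = x: then 156.5 − 2x − 2x = 0, i.e. x = 156.5/4 = 39.125.

39.125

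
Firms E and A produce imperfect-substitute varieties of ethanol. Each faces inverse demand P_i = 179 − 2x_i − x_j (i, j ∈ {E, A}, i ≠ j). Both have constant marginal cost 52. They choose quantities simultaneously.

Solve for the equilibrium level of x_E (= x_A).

Firm E's profit: π = x_E(179 − 2x_E − x_A) − 52x_E.
∂π/∂x_E = 127 − 4x_E − x_A = 0 ⇒ x_E = 31.75 − 0.25x_A.
By symmetry x_A = x_E; substituting into the reaction function, 1.25x_E = 31.75 and x_E = 25.4.

25.4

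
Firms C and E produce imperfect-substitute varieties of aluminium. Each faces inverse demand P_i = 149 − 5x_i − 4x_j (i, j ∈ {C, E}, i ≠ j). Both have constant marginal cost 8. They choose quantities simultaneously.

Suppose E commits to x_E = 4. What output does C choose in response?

Firm C's profit: π = x_C(149 − 5x_C − 4x_E) − 8x_C.
∂π/∂x_C = 141 − 10x_C − 4x_E = 0 ⇒ x_C = 14.1 − 0.4x_E.
At x_E = 4: x_C = 14.1 − 0.4·4 = 12.5.

12.5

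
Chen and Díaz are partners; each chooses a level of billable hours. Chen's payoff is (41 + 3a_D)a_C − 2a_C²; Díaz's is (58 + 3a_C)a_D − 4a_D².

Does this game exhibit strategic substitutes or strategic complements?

Expanding Chen's payoff: 41a_C + 3a_Da_C − 2a_C².
∂π/∂a_C = 41 + 3a_D − 4a_C = 0, so a_C = 10.25 + 0.75a_D.
The best-response slope da_C/da_D = 0.75 > 0: the reaction function is upward-sloping, so the choices are strategic complements.

strategic complements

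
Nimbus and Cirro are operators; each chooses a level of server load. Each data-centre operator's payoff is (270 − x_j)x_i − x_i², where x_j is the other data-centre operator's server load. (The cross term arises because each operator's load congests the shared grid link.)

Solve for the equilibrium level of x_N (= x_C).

Nimbus's payoff is (270 − x_C)x_N − x_N².
∂π/∂x_N = 270 − x_C − 2x_N = 0, so x_N = 135 − 0.5x_C.
Setting x_N = x_C in the reaction function: x_N = 135 − 0.5x_N, so x_N = 135 / 1.5 = 90.

90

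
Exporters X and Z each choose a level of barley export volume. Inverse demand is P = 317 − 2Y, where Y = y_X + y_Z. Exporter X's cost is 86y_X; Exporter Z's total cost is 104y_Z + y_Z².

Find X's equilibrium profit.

4608

Exporter X's profit: π = y_X(317 − 2(y_X + y_Z)) − 86y_X.
∂π/∂y_X = 231 − 4y_X − 2y_Z = 0, so y_X = 57.75 − 0.5y_Z.
For Z: ∂π/∂y_Z = 213 − 6y_Z − 2y_X = 0 ⇒ y_Z = 35.5 − (1/3)y_X.
Plugging y_Z into X's best response: y_X = 57.75 − 0.5(35.5 − (1/3)y_X) ⇒ (5/6)y_X = 40, so y_X = 48.
Then y_Z = 35.5 − (1/3)·48 = 19.5.
Price P = 317 − 2·67.5 = 182.
X's profit: (182 − 86)·48 = 4608.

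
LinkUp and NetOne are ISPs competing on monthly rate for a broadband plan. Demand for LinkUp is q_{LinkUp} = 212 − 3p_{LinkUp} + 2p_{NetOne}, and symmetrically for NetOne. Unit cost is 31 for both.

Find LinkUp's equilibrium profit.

6142.6875

LinkUp's profit: π = (p_{LinkUp} − 31)(212 − 3p_{LinkUp} + 2p_{NetOne}).
∂π/∂p_{LinkUp} = 305 − 6p_{LinkUp} + 2p_{NetOne} = 0 ⇒ p_{LinkUp} = 305/6 + (1/3)p_{NetOne}.
By symmetry p_{NetOne} = p_{LinkUp}; substituting into the reaction function, (2/3)p_{LinkUp} = 305/6 and p_{LinkUp} = 76.25.
q_{LinkUp} = 212 − 3·76.25 + 2·76.25 = 135.75.
Profit = (76.25 − 31)·135.75 = 6142.6875.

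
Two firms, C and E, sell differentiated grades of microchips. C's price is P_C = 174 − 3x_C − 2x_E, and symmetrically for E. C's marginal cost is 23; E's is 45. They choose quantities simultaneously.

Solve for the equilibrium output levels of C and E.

Firm C's profit: π = x_C(174 − 3x_C − 2x_E) − 23x_C.
∂π/∂x_C = 151 − 6x_C − 2x_E = 0 ⇒ x_C = 151/6 − (1/3)x_E.
Similarly x_E = 21.5 − (1/3)x_C.
Substituting the second reaction function into the first: x_C = 151/6 − (1/3)(21.5 − (1/3)x_C), which gives (8/9)x_C = 18 ⇒ x_C = 20.25.
Then x_E = 21.5 − (1/3)·20.25 = 14.75.

20.25, 14.75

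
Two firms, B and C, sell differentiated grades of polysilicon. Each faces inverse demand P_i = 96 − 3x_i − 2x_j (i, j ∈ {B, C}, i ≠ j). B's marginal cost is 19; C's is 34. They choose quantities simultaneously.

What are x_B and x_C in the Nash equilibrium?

10.5625, 6.8125

Firm B's profit: π = x_B(96 − 3x_B − 2x_C) − 19x_B.
∂π/∂x_B = 77 − 6x_B − 2x_C = 0 ⇒ x_B = 77/6 − (1/3)x_C.
Similarly x_C = 31/3 − (1/3)x_B.
Plugging x_C into B's best response: x_B = 77/6 − (1/3)(31/3 − (1/3)x_B) ⇒ (8/9)x_B = 169/18, so x_B = 10.5625.
Then x_C = 31/3 − (1/3)·10.5625 = 6.8125.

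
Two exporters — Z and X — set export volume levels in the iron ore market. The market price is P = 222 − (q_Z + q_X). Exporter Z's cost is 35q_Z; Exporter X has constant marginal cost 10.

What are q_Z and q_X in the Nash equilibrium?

Exporter Z's profit: π = q_Z(222 − (q_Z + q_X)) − 35q_Z.
∂π/∂q_Z = 187 − 2q_Z − q_X = 0, so q_Z = 93.5 − 0.5q_X.
By the same steps for X: q_X = 106 − 0.5q_Z.
Plugging q_X into Z's best response: q_Z = 93.5 − 0.5(106 − 0.5q_Z) ⇒ 0.75q_Z = 40.5, so q_Z = 54.
Then q_X = 106 − 0.5·54 = 79.

54, 79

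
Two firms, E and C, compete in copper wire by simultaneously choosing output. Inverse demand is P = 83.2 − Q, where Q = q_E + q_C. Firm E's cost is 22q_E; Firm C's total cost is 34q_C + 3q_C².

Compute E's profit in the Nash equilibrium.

Firm E's profit: π = q_E(83.2 − (q_E + q_C)) − 22q_E.
∂π/∂q_E = 61.2 − 2q_E − q_C = 0, so q_E = 30.6 − 0.5q_C.
For C: ∂π/∂q_C = 49.2 − 8q_C − q_E = 0 ⇒ q_C = 6.15 − 0.125q_E.
Solving the two reaction functions simultaneously: (1 − (−0.5)(−0.125))q_E = 30.6 − 0.5·6.15, so 0.9375q_E = 27.525 and q_E = 29.36.
Then q_C = 6.15 − 0.125·29.36 = 2.48.
Price P = 83.2 − 31.84 = 51.36.
E's profit: (51.36 − 22)·29.36 = 862.0096.

862.0096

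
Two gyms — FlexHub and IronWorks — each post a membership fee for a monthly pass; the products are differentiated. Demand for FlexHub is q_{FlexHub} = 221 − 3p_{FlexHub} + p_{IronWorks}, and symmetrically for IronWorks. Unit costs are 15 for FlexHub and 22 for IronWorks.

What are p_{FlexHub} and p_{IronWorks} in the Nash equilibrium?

FlexHub's profit: π = (p_{FlexHub} − 15)(221 − 3p_{FlexHub} + p_{IronWorks}).
∂π/∂p_{FlexHub} = 266 − 6p_{FlexHub} + p_{IronWorks} = 0 ⇒ p_{FlexHub} = 133/3 + (1/6)p_{IronWorks}.
Similarly p_{IronWorks} = 287/6 + (1/6)p_{FlexHub}.
Substituting the second reaction function into the first: p_{FlexHub} = 133/3 + (1/6)(287/6 + (1/6)p_{FlexHub}), which gives (35/36)p_{FlexHub} = 1883/36 ⇒ p_{FlexHub} = 53.8.
Then p_{IronWorks} = 287/6 + (1/6)·53.8 = 56.8.

53.8, 56.8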